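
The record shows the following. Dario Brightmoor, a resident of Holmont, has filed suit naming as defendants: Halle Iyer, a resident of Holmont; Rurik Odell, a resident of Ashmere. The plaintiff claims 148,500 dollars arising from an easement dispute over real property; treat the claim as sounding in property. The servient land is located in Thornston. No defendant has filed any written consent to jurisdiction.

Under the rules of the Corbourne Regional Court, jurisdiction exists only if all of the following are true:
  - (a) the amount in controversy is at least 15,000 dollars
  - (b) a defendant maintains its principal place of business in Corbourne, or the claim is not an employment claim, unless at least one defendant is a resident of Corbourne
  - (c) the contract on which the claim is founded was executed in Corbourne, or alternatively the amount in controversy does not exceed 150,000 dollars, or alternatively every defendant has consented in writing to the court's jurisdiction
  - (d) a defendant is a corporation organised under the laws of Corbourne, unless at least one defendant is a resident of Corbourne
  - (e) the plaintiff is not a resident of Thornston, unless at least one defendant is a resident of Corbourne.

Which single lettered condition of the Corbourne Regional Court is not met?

(d)

The Corbourne Regional Court:
  (a) The amount in controversy is USD 148,500, which meets the $15,000 floor. Satisfied.
  (b) The claim is a property claim, not an employment claim — that alternative is enough. Condition met.
  (c) The amount in controversy is $148,500, within the USD 150,000 ceiling, so this disjunct is met. Satisfied.
  (d) No defendant is a corporation. And no defendant resides in Corbourne (they reside in Holmont, Ashmere), so the proviso does not save it. Condition not met.
  (e) The plaintiff resides in Holmont, which is not Thornston. Satisfied.
Only condition (d) fails.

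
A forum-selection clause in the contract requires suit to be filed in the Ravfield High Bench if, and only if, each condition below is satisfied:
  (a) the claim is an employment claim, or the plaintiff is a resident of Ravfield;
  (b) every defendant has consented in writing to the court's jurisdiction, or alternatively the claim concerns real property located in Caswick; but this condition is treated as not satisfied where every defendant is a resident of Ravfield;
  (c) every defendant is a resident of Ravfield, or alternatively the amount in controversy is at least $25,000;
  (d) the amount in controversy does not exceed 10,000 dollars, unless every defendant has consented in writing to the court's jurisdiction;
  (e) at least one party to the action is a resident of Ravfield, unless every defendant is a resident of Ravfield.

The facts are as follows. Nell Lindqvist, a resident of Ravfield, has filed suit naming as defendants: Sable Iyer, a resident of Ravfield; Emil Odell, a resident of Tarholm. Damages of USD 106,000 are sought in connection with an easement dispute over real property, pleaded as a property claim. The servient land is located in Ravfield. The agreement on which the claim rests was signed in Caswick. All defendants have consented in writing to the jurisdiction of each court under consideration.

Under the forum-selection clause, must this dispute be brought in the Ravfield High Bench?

Yes

The Ravfield High Bench:
  (a) The plaintiff resides in Ravfield, so this disjunct is met. Satisfied.
  (b) Every defendant has filed written consent, which satisfies one of the alternatives. The carve-out does not apply: the defendants reside as follows — Sable Iyer in Ravfield, Emil Odell in Tarholm — not all in Ravfield. Condition met.
  (c) The amount in controversy is USD 106,000, which meets the $25,000 floor, so this disjunct is met. Met.
  (d) The amount in controversy is USD 106,000, above the 10,000 dollars ceiling. But every defendant has filed written consent, and the 'unless' clause therefore excuses the requirement. Condition met.
  (e) Nell Lindqvist resides in Ravfield. Condition met.
  → The clause applies.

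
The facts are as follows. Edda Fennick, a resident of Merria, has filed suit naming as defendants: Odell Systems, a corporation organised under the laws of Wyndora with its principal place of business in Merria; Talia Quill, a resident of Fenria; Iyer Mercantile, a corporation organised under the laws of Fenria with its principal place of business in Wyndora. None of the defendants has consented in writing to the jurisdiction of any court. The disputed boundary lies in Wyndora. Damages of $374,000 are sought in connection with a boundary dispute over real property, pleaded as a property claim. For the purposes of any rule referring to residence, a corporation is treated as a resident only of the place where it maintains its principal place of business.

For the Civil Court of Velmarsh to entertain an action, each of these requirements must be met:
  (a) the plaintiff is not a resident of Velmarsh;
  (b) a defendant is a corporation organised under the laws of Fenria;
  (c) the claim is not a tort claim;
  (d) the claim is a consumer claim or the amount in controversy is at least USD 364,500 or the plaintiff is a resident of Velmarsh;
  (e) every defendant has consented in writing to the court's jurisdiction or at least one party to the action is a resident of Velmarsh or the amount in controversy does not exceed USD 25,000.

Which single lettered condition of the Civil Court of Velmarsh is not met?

The Civil Court of Velmarsh:
  (a) The plaintiff resides in Merria, which is not Velmarsh. Satisfied.
  (b) Iyer Mercantile is organised under the laws of Fenria. Met.
  (c) The claim is a property claim, not a tort claim. Met.
  (d) The amount in controversy is 374,000 dollars, which meets the USD 364,500 floor, so this disjunct is met. Condition met.
  (e) No such written consent has been filed; no party resides in Velmarsh; the amount in controversy is 374,000 dollars, above the USD 25,000 ceiling — every alternative fails. Not met.
Only condition (e) fails.

(e)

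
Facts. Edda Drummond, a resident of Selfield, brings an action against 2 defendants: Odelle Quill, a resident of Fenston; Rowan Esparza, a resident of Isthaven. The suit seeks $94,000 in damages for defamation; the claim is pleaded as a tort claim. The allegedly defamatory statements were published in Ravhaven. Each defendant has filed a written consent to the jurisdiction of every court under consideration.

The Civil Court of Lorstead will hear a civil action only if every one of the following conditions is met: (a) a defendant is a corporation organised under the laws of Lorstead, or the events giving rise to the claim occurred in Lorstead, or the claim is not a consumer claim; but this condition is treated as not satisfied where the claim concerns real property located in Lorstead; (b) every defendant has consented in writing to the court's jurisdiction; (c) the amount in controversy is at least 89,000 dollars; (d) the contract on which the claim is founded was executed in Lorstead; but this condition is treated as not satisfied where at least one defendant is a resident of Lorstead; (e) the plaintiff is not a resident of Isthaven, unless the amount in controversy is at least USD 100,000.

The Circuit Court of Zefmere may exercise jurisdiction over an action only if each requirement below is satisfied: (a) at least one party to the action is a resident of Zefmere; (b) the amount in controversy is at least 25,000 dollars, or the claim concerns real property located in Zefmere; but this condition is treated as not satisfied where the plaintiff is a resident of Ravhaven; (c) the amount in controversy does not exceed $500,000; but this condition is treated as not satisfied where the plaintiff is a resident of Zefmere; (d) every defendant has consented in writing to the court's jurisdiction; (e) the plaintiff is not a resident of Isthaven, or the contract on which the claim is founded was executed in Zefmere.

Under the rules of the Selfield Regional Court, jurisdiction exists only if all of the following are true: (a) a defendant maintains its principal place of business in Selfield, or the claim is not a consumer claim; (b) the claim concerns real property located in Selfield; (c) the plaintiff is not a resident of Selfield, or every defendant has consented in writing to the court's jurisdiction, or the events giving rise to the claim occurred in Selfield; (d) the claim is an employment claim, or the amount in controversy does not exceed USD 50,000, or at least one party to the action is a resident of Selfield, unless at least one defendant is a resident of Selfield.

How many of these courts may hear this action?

The Civil Court of Lorstead:
  (a) The claim is a tort claim, not a consumer claim, which satisfies one of the alternatives. The exception is not triggered, since the claim does not concern real property. Met.
  (b) Every defendant has filed written consent. Satisfied.
  (c) The amount in controversy is $94,000, which meets the 89,000 dollars floor. Met.
  (d) No contract (and hence no place of execution) is alleged. Not satisfied.
  (e) The plaintiff resides in Selfield, which is not Isthaven. Condition met.
  → Not every requirement is met — no jurisdiction.
The Circuit Court of Zefmere:
  (a) No party resides in Zefmere. Fails.
  (b) The amount in controversy is $94,000, which meets the 25,000 dollars floor — that alternative is enough. And the carve-out is inapplicable — the plaintiff resides in Selfield, not Ravhaven. Condition met.
  (c) The amount in controversy is $94,000, within the 500,000 dollars ceiling. The carve-out does not apply: the plaintiff resides in Selfield, not Zefmere. Condition met.
  (d) Every defendant has filed written consent. Condition met.
  (e) The plaintiff resides in Selfield, which is not Isthaven, so this disjunct is met. Satisfied.
  → Not every requirement is met — no jurisdiction.
The Selfield Regional Court:
  (a) The claim is a tort claim, not a consumer claim, which satisfies one of the alternatives. Condition met.
  (b) The claim does not concern real property. Not met.
  (c) Every defendant has filed written consent, so one alternative holds. Met.
  (d) Edda Drummond resides in Selfield — that alternative is enough. Satisfied.
  → At least one condition fails; no jurisdiction.
No court satisfies all of its conditions.

0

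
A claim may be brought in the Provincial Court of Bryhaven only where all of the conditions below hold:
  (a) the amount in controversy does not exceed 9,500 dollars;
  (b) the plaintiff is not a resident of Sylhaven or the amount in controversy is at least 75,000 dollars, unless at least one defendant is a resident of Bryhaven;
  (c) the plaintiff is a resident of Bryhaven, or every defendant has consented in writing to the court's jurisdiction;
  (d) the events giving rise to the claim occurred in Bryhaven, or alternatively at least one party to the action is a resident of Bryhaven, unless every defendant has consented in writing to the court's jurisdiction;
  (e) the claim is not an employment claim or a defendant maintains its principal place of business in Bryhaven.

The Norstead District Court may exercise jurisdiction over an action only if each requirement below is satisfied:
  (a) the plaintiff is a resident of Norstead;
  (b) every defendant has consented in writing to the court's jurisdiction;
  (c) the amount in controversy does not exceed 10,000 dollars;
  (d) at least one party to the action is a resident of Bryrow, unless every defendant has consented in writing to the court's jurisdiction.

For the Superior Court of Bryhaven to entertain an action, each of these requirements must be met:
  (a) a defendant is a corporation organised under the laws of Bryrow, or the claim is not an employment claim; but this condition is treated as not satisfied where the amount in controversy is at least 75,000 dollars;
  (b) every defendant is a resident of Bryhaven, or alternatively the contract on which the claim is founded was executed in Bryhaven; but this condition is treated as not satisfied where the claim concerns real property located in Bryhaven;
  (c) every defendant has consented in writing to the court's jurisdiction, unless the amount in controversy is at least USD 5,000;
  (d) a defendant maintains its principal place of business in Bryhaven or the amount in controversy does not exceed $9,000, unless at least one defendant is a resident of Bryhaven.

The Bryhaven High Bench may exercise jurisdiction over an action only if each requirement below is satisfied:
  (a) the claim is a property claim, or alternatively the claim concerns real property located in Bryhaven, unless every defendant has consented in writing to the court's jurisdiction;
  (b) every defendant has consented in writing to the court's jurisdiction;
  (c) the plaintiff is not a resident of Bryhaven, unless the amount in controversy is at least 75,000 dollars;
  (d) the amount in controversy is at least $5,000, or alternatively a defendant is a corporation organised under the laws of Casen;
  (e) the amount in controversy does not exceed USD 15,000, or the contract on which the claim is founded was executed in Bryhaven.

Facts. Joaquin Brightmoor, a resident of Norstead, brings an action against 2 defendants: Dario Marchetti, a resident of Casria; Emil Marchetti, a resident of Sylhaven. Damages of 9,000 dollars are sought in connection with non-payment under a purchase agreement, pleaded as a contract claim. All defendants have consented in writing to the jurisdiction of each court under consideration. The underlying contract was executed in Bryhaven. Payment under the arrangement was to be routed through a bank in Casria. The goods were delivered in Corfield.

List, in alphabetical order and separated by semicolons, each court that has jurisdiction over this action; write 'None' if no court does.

The Provincial Court of Bryhaven:
  (a) The amount in controversy is USD 9,000, within the $9,500 ceiling. Met.
  (b) The plaintiff resides in Norstead, which is not Sylhaven, so this disjunct is met. Satisfied.
  (c) Every defendant has filed written consent, which satisfies one of the alternatives. Met.
  (d) The operative events occurred in Corfield, not Bryhaven; no party resides in Bryhaven — every alternative fails. But every defendant has filed written consent, and the 'unless' clause therefore excuses the requirement. Met.
  (e) The claim is a contract claim, not an employment claim, which satisfies one of the alternatives. Condition met.
  → All conditions met; jurisdiction exists.
The Norstead District Court:
  (a) The plaintiff resides in Norstead. Satisfied.
  (b) Every defendant has filed written consent. Condition met.
  (c) The amount in controversy is 9,000 dollars, within the USD 10,000 ceiling. Met.
  (d) No party resides in Bryrow. However, every defendant has filed written consent, so the 'unless' proviso supplies this condition. Met.
  → All conditions met; jurisdiction exists.
The Superior Court of Bryhaven:
  (a) The claim is a contract claim, not an employment claim, so one alternative holds. And the carve-out is inapplicable — the amount in controversy is 9,000 dollars, below the $75,000 floor. Condition met.
  (b) The contract was executed in Bryhaven — that alternative is enough. And the carve-out is inapplicable — the claim does not concern real property. Met.
  (c) Every defendant has filed written consent. Satisfied.
  (d) The amount in controversy is USD 9,000, within the USD 9,000 ceiling, so this disjunct is met. Condition met.
  → Every requirement is satisfied — jurisdiction.
The Bryhaven High Bench:
  (a) The claim is a contract claim, not a property claim; the claim does not concern real property — no alternative holds. However, every defendant has filed written consent, so the 'unless' proviso supplies this condition. Satisfied.
  (b) Every defendant has filed written consent. Satisfied.
  (c) The plaintiff resides in Norstead, which is not Bryhaven. Satisfied.
  (d) The amount in controversy is USD 9,000, which meets the $5,000 floor, so one alternative holds. Condition met.
  (e) The amount in controversy is 9,000 dollars, within the USD 15,000 ceiling, which satisfies one of the alternatives. Condition met.
  → All conditions met; jurisdiction exists.

the Bryhaven High Bench; the Norstead District Court; the Provincial Court of Bryhaven; the Superior Court of Bryhaven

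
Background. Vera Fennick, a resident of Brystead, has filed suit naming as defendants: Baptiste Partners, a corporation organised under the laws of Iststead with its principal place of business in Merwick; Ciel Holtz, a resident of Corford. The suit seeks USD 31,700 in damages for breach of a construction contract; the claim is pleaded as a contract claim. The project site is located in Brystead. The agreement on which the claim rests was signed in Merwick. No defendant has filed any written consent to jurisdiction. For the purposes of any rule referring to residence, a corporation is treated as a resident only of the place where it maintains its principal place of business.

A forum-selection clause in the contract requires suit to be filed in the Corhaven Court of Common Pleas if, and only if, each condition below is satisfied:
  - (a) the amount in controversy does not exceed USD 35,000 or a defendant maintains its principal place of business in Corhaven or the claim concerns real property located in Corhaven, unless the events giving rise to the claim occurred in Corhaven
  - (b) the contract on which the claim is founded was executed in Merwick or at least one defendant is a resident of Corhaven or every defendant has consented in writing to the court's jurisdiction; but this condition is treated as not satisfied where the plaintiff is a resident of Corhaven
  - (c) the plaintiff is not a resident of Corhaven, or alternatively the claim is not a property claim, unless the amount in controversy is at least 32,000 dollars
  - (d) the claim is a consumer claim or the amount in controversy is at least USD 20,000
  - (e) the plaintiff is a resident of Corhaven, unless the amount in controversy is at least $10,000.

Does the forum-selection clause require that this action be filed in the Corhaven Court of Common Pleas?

Yes

The Corhaven Court of Common Pleas:
  (a) The amount in controversy is USD 31,700, within the 35,000 dollars ceiling, which satisfies one of the alternatives. Satisfied.
  (b) The contract was executed in Merwick, so one alternative holds. The carve-out does not apply: the plaintiff resides in Brystead, not Corhaven. Satisfied.
  (c) The plaintiff resides in Brystead, which is not Corhaven — that alternative is enough. Met.
  (d) The amount in controversy is $31,700, which meets the USD 20,000 floor, which satisfies one of the alternatives. Condition met.
  (e) The plaintiff resides in Brystead, not Corhaven. The proviso rescues it, though: the amount in controversy is USD 31,700, which meets the 10,000 dollars floor. Condition met.
  → The clause applies.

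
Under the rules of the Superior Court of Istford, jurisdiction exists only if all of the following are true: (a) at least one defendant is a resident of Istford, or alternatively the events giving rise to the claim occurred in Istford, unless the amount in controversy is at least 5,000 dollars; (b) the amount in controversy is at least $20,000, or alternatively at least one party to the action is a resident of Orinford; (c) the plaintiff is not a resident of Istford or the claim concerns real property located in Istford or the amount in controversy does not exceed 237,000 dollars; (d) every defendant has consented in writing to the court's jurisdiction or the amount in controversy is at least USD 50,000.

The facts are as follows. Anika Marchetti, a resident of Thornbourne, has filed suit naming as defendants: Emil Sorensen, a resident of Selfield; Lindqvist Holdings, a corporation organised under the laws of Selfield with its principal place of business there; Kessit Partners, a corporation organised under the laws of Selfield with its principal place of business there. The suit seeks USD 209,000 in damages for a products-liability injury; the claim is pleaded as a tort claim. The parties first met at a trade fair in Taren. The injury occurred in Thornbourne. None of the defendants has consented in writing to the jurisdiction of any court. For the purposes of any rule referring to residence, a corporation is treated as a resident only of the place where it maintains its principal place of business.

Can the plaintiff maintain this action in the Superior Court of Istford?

The Superior Court of Istford:
  (a) No defendant resides in Istford (they reside in Selfield, Selfield, Selfield); the operative events occurred in Thornbourne, not Istford — every alternative fails. However, the amount in controversy is 209,000 dollars, which meets the $5,000 floor, so the 'unless' proviso supplies this condition. Met.
  (b) The amount in controversy is 209,000 dollars, which meets the USD 20,000 floor — that alternative is enough. Satisfied.
  (c) The plaintiff resides in Thornbourne, which is not Istford, so one alternative holds. Met.
  (d) The amount in controversy is $209,000, which meets the 50,000 dollars floor, which satisfies one of the alternatives. Condition met.
  → Jurisdiction lies.

Yes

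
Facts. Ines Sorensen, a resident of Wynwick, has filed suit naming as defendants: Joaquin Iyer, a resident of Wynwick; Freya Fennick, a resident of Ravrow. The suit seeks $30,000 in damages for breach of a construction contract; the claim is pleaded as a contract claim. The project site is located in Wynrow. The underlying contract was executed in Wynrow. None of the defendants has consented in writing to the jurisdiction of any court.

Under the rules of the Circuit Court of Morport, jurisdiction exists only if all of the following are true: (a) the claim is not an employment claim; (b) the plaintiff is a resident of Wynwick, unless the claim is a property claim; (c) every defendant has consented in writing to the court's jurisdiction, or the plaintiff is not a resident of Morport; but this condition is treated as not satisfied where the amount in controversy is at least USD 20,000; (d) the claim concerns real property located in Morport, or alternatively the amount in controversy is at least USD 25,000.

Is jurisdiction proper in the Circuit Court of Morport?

The Circuit Court of Morport:
  (a) The claim is a contract claim, not an employment claim. Satisfied.
  (b) The plaintiff resides in Wynwick. Condition met.
  (c) The plaintiff resides in Wynwick, which is not Morport, so one alternative holds. But the amount in controversy is 30,000 dollars, which meets the USD 20,000 floor, triggering the carve-out and defeating this condition. Not satisfied.
  (d) The amount in controversy is 30,000 dollars, which meets the USD 25,000 floor — that alternative is enough. Satisfied.
  → The court lacks jurisdiction.

No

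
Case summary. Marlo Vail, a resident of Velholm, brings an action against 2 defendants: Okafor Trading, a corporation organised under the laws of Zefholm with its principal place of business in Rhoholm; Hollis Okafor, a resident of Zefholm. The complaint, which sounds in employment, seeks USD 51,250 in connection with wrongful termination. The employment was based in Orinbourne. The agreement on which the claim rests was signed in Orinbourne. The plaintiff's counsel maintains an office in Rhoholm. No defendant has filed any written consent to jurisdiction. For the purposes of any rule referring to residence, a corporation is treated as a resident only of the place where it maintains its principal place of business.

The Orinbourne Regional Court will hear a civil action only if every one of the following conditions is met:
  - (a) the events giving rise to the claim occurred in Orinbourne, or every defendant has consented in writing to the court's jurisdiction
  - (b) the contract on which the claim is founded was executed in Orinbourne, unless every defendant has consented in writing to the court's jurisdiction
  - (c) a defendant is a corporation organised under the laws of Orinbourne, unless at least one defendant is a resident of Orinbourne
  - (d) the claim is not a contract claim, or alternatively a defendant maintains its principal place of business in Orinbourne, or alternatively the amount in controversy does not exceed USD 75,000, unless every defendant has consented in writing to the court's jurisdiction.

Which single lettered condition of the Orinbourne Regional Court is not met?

(c)

The Orinbourne Regional Court:
  (a) The operative events occurred in Orinbourne, so one alternative holds. Satisfied.
  (b) The contract was executed in Orinbourne. Satisfied.
  (c) The corporate defendant(s) are organised in Zefholm, not Orinbourne. And no defendant resides in Orinbourne (they reside in Rhoholm, Zefholm), so the proviso does not save it. Fails.
  (d) The claim is an employment claim, not a contract claim, so one alternative holds. Condition met.
Only condition (c) fails.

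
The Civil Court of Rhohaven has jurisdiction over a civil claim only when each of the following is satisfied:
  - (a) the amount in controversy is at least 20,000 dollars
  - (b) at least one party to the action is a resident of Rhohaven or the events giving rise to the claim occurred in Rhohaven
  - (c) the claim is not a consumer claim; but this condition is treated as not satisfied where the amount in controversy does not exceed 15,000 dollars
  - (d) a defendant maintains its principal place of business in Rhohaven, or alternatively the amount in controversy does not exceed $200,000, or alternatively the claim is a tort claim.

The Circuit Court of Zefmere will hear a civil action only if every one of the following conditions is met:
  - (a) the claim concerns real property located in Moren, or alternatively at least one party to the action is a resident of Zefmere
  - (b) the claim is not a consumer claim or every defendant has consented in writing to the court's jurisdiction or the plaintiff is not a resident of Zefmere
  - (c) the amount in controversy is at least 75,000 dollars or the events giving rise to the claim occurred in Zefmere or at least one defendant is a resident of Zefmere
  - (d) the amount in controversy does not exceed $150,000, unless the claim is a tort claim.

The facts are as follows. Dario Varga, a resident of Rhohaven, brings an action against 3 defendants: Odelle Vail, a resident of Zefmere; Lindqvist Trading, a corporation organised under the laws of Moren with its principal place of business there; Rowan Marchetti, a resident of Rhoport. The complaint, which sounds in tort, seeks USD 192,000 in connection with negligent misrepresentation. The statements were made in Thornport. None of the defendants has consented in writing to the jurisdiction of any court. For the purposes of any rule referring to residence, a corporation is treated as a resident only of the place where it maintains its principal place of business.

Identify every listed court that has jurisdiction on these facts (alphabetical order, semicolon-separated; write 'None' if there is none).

the Circuit Court of Zefmere; the Civil Court of Rhohaven

The Civil Court of Rhohaven:
  (a) The amount in controversy is USD 192,000, which meets the 20,000 dollars floor. Condition met.
  (b) Dario Varga resides in Rhohaven — that alternative is enough. Satisfied.
  (c) The claim is a tort claim, not a consumer claim. And the carve-out is inapplicable — the amount in controversy is USD 192,000, above the 15,000 dollars ceiling. Satisfied.
  (d) The amount in controversy is $192,000, within the $200,000 ceiling, which satisfies one of the alternatives. Condition met.
  → All conditions met; jurisdiction exists.
The Circuit Court of Zefmere:
  (a) Odelle Vail resides in Zefmere — that alternative is enough. Condition met.
  (b) The claim is a tort claim, not a consumer claim, which satisfies one of the alternatives. Condition met.
  (c) The amount in controversy is 192,000 dollars, which meets the $75,000 floor, so one alternative holds. Satisfied.
  (d) The amount in controversy is USD 192,000, above the $150,000 ceiling. However, the claim is a tort claim, so the 'unless' proviso supplies this condition. Satisfied.
  → All conditions met; jurisdiction exists.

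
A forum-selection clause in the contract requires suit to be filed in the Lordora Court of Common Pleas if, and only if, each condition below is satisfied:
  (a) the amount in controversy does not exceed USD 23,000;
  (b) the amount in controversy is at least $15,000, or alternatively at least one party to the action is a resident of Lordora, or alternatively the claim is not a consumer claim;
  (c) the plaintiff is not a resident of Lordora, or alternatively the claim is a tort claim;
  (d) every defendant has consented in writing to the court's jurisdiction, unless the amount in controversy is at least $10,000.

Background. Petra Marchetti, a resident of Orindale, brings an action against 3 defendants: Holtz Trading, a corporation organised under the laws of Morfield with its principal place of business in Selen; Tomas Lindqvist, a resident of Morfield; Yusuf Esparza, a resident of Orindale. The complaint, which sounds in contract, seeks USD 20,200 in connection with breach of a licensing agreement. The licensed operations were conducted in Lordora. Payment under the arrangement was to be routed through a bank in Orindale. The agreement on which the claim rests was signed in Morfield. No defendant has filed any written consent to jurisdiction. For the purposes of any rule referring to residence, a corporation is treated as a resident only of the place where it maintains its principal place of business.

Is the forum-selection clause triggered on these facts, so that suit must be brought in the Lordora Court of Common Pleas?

The Lordora Court of Common Pleas:
  (a) The amount in controversy is 20,200 dollars, within the USD 23,000 ceiling. Satisfied.
  (b) The amount in controversy is USD 20,200, which meets the $15,000 floor — that alternative is enough. Met.
  (c) The plaintiff resides in Orindale, which is not Lordora, so this disjunct is met. Met.
  (d) No such written consent has been filed. However, the amount in controversy is 20,200 dollars, which meets the 10,000 dollars floor, so the 'unless' proviso supplies this condition. Met.
  → The clause applies.

Yes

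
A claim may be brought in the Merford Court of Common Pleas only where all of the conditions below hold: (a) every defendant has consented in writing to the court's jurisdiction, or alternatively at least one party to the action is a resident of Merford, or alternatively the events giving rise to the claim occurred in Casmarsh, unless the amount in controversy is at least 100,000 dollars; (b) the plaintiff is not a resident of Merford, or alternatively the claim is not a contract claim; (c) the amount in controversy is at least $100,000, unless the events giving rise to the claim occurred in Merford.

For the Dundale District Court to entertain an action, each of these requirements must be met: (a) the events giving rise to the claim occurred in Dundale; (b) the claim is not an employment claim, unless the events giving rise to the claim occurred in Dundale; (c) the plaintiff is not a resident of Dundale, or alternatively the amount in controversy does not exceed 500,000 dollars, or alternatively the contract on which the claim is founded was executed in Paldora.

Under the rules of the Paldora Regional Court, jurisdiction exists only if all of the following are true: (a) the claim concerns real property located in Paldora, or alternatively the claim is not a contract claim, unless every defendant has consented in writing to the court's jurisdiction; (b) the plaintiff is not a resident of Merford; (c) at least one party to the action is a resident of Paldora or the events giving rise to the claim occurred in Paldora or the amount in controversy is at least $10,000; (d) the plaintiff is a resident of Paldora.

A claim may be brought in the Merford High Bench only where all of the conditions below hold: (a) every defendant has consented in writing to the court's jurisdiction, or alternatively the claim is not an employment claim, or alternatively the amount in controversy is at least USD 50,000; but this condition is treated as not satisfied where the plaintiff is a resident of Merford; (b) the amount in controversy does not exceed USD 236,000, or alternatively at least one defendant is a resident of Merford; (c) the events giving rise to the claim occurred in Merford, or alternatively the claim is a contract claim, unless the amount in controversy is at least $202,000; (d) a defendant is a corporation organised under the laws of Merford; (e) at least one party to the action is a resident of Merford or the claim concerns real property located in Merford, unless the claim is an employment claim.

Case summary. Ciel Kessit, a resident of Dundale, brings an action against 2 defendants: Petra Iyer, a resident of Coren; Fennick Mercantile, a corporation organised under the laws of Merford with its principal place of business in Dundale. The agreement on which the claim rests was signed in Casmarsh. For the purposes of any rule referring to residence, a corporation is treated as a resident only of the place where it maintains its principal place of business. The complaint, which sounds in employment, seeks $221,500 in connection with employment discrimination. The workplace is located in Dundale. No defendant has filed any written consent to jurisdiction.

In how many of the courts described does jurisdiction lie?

3

The Merford Court of Common Pleas:
  (a) No such written consent has been filed; no party resides in Merford; the operative events occurred in Dundale, not Casmarsh — no alternative holds. The proviso rescues it, though: the amount in controversy is USD 221,500, which meets the USD 100,000 floor. Condition met.
  (b) The plaintiff resides in Dundale, which is not Merford, so this disjunct is met. Satisfied.
  (c) The amount in controversy is USD 221,500, which meets the 100,000 dollars floor. Met.
  → All conditions met; jurisdiction exists.
The Dundale District Court:
  (a) The operative events occurred in Dundale. Met.
  (b) The claim is an employment claim. However, the operative events occurred in Dundale, so the 'unless' proviso supplies this condition. Met.
  (c) The amount in controversy is $221,500, within the $500,000 ceiling, so this disjunct is met. Condition met.
  → All conditions met; jurisdiction exists.
The Paldora Regional Court:
  (a) The claim is an employment claim, not a contract claim, so one alternative holds. Met.
  (b) The plaintiff resides in Dundale, which is not Merford. Met.
  (c) The amount in controversy is USD 221,500, which meets the $10,000 floor, which satisfies one of the alternatives. Met.
  (d) The plaintiff resides in Dundale, not Paldora. Condition not met.
  → No jurisdiction.
The Merford High Bench:
  (a) The amount in controversy is 221,500 dollars, which meets the 50,000 dollars floor, so one alternative holds. The exception is not triggered, since the plaintiff resides in Dundale, not Merford. Met.
  (b) The amount in controversy is USD 221,500, within the 236,000 dollars ceiling, which satisfies one of the alternatives. Satisfied.
  (c) The operative events occurred in Dundale, not Merford; the claim is an employment claim, not a contract claim — every alternative fails. The proviso rescues it, though: the amount in controversy is 221,500 dollars, which meets the USD 202,000 floor. Condition met.
  (d) Fennick Mercantile is organised under the laws of Merford. Satisfied.
  (e) No party resides in Merford; the claim does not concern real property — no alternative holds. The proviso rescues it, though: the claim is an employment claim. Satisfied.
  → All conditions met; jurisdiction exists.
Courts with jurisdiction: the Merford Court of Common Pleas, the Dundale District Court, the Merford High Bench — 3 in total.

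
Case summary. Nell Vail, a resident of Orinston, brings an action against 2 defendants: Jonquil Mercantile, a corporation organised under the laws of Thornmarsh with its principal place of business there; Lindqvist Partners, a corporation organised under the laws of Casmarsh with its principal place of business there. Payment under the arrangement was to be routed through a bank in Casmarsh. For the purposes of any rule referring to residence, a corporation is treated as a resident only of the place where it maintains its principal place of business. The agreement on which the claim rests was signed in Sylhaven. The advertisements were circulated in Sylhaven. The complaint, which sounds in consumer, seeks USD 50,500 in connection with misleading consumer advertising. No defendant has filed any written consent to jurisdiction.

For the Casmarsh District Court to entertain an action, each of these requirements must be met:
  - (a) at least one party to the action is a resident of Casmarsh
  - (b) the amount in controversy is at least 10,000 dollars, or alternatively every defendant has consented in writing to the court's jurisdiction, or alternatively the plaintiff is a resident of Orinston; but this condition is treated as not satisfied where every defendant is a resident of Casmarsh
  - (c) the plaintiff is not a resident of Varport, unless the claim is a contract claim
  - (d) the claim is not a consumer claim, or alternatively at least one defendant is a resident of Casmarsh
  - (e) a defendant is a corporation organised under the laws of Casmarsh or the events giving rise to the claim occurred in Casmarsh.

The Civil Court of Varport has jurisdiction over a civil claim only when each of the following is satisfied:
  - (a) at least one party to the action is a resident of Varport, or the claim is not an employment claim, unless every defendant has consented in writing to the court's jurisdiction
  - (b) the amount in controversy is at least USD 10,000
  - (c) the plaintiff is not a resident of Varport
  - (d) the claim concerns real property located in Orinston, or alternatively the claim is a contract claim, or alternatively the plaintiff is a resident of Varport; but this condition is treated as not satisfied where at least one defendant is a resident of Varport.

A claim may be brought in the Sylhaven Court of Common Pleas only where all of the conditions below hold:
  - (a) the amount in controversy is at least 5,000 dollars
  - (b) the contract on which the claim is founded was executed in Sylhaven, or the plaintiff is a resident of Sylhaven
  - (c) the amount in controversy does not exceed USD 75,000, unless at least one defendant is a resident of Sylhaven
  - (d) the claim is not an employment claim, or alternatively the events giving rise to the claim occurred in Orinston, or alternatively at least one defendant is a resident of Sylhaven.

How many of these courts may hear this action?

The Casmarsh District Court:
  (a) Lindqvist Partners resides in Casmarsh. Met.
  (b) The amount in controversy is $50,500, which meets the $10,000 floor, which satisfies one of the alternatives. The carve-out does not apply: the defendants reside as follows — Jonquil Mercantile in Thornmarsh, Lindqvist Partners in Casmarsh — not all in Casmarsh. Satisfied.
  (c) The plaintiff resides in Orinston, which is not Varport. Satisfied.
  (d) Lindqvist Partners resides in Casmarsh, which satisfies one of the alternatives. Satisfied.
  (e) Lindqvist Partners is organised under the laws of Casmarsh, so one alternative holds. Met.
  → All conditions met; jurisdiction exists.
The Civil Court of Varport:
  (a) The claim is a consumer claim, not an employment claim, so one alternative holds. Met.
  (b) The amount in controversy is $50,500, which meets the USD 10,000 floor. Condition met.
  (c) The plaintiff resides in Orinston, which is not Varport. Met.
  (d) The claim does not concern real property; the claim is a consumer claim, not a contract claim; the plaintiff resides in Orinston, not Varport — every alternative fails. Condition not met.
  → At least one condition fails; no jurisdiction.
The Sylhaven Court of Common Pleas:
  (a) The amount in controversy is $50,500, which meets the USD 5,000 floor. Condition met.
  (b) The contract was executed in Sylhaven, so this disjunct is met. Met.
  (c) The amount in controversy is $50,500, within the USD 75,000 ceiling. Satisfied.
  (d) The claim is a consumer claim, not an employment claim, so this disjunct is met. Satisfied.
  → Every requirement is satisfied — jurisdiction.
Courts with jurisdiction: the Casmarsh District Court, the Sylhaven Court of Common Pleas — 2 in total.

2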